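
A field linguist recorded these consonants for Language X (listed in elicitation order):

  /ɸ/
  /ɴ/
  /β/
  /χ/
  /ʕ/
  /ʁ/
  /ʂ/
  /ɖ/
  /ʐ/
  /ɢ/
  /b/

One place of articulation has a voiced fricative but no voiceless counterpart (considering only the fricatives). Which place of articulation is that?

bilabial: voiceless /ɸ/, voiced /β/.
retroflex: voiceless /ʂ/, voiced /ʐ/.
uvular: voiceless /χ/, voiced /ʁ/.
pharyngeal: voiceless —, voiced /ʕ/.
Every place of articulation has a voiceless member except pharyngeal, where /ħ/ would be expected.

pharyngeal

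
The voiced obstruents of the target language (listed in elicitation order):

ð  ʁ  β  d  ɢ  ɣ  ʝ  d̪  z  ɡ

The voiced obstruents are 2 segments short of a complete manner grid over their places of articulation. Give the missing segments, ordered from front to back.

Stop: /d̪/ (dental), /d/ (alveolar), /ɡ/ (velar), /ɢ/ (uvular).
Fricative: /β/ (bilabial), /ð/ (dental), /z/ (alveolar), /ʝ/ (palatal), /ɣ/ (velar), /ʁ/ (uvular).
Gaps, from front to back: bilabial lacks stop (/b/); palatal lacks stop (/ɟ/).

/b/, /ɟ/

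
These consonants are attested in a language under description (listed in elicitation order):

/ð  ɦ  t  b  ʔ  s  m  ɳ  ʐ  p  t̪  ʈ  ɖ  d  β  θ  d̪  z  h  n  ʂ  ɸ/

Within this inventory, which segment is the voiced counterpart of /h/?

/ɦ/

/h/ is a voiceless glottal fricative.
The voiced counterpart is a voiced glottal fricative — in this inventory, /ɦ/.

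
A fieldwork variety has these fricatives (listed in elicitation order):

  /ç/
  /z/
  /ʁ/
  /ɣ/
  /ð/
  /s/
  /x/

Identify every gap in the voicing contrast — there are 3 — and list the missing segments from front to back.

/θ/, /ʝ/, /χ/

dental: voiceless —, voiced /ð/.
alveolar: voiceless /s/, voiced /z/.
palatal: voiceless /ç/, voiced —.
velar: voiceless /x/, voiced /ɣ/.
uvular: voiceless —, voiced /ʁ/.
Gaps, from front to back: dental lacks voiceless (/θ/); palatal lacks voiced (/ʝ/); uvular lacks voiceless (/χ/).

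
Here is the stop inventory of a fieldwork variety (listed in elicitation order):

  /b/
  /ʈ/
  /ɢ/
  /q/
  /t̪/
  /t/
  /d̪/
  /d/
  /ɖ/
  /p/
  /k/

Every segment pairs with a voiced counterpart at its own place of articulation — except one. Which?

/k/

Bilabial: /p/ ~ /b/
Dental: /t̪/ ~ /d̪/
Alveolar: /t/ ~ /d/
Retroflex: /ʈ/ ~ /ɖ/
Uvular: /q/ ~ /ɢ/
Velar: only /k/ (voiceless); no voiced partner.
So /k/ is the unpaired segment.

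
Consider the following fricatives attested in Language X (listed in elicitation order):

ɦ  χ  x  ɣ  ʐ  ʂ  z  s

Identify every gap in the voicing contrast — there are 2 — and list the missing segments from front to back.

alveolar: voiceless /s/, voiced /z/.
retroflex: voiceless /ʂ/, voiced /ʐ/.
velar: voiceless /x/, voiced /ɣ/.
uvular: voiceless /χ/, voiced —.
glottal: voiceless —, voiced /ɦ/.
Gaps, from front to back: uvular lacks voiced (/ʁ/); glottal lacks voiceless (/h/).

/ʁ/, /h/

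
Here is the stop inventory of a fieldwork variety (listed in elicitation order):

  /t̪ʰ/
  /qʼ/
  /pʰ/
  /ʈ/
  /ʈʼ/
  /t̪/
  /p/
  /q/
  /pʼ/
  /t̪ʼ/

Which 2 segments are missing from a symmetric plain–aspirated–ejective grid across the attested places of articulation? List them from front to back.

bilabial: plain /p/, aspirated /pʰ/, ejective /pʼ/.
dental: plain /t̪/, aspirated /t̪ʰ/, ejective /t̪ʼ/.
retroflex: plain /ʈ/, aspirated —, ejective /ʈʼ/.
uvular: plain /q/, aspirated —, ejective /qʼ/.
Gaps, from front to back: retroflex lacks aspirated (/ʈʰ/); uvular lacks aspirated (/qʰ/).

/ʈʰ/, /qʰ/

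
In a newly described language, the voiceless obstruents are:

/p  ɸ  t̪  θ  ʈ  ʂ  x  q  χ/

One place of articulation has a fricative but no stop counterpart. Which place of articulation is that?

place of articulation  stop      fricative
bilabial          p         ɸ       
dental            t̪        θ       
retroflex         ʈ         ʂ       
velar             —         x       
uvular            q         χ       
Every place of articulation has a stop member except velar, where /k/ would be expected.

velar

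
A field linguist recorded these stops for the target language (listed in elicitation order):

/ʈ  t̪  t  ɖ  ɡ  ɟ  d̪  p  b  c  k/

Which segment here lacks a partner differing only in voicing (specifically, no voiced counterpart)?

Bilabial: /p/ ~ /b/
Dental: /t̪/ ~ /d̪/
Retroflex: /ʈ/ ~ /ɖ/
Palatal: /c/ ~ /ɟ/
Velar: /k/ ~ /ɡ/
Alveolar: only /t/ (voiceless); no voiced partner.
So /t/ is the unpaired segment.

/t/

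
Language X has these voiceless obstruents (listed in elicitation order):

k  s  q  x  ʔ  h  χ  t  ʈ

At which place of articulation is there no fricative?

place of articulation  stop      fricative
alveolar          t         s       
retroflex         ʈ         —       
velar             k         x       
uvular            q         χ       
glottal           ʔ         h       
Every place of articulation has a fricative member except retroflex, where /ʂ/ would be expected.

retroflex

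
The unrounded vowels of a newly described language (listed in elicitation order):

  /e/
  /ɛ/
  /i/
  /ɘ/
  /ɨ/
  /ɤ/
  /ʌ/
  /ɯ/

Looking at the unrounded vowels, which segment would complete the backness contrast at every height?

/ɜ/

high: front /i/, central /ɨ/, back /ɯ/.
high-mid: front /e/, central /ɘ/, back /ɤ/.
low-mid: front /ɛ/, central —, back /ʌ/.
The low-mid row has no central member, so the gap is the low-mid central unrounded vowel /ɜ/.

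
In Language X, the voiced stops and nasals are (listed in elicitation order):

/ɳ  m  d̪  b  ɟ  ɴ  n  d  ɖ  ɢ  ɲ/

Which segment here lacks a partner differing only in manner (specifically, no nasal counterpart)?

/d̪/

Bilabial: /b/ ~ /m/
Alveolar: /d/ ~ /n/
Retroflex: /ɖ/ ~ /ɳ/
Palatal: /ɟ/ ~ /ɲ/
Uvular: /ɢ/ ~ /ɴ/
Dental: only /d̪/ (oral stop); no nasal partner.
So /d̪/ is the unpaired segment.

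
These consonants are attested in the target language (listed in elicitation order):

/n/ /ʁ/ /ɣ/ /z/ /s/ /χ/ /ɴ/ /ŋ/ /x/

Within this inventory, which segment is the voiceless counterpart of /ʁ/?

/χ/

/ʁ/ is a voiced uvular fricative.
The voiceless counterpart is a voiceless uvular fricative — in this inventory, /χ/.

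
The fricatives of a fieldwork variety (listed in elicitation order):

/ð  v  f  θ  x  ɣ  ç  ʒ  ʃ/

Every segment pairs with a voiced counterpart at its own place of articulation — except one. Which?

Labiodental: /f/ ~ /v/
Dental: /θ/ ~ /ð/
Postalveolar: /ʃ/ ~ /ʒ/
Velar: /x/ ~ /ɣ/
Palatal: only /ç/ (voiceless); no voiced partner.
So /ç/ is the unpaired segment.

/ç/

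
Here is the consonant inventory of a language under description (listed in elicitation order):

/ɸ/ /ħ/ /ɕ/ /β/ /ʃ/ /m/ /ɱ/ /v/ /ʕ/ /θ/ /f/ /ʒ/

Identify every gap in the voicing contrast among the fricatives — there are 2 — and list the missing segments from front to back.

/ð/, /ʑ/

place of articulation  voiceless  voiced  
bilabial          ɸ         β       
labiodental       f         v       
dental            θ         —       
postalveolar      ʃ         ʒ       
alveolo-palatal   ɕ         —       
pharyngeal        ħ         ʕ       
Gaps, from front to back: dental lacks voiced (/ð/); alveolo-palatal lacks voiced (/ʑ/).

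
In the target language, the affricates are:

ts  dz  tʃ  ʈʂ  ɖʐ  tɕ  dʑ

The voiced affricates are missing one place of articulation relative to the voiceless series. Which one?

alveolar: voiceless /ts/, voiced /dz/.
postalveolar: voiceless /tʃ/, voiced —.
retroflex: voiceless /ʈʂ/, voiced /ɖʐ/.
alveolo-palatal: voiceless /tɕ/, voiced /dʑ/.
Every place of articulation has a voiced member except postalveolar, where /dʒ/ would be expected.

postalveolar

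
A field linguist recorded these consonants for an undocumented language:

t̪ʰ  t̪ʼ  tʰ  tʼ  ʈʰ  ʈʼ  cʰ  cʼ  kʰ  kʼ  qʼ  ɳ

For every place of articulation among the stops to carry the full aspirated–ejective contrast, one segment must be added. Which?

place of articulation  aspirated  ejective
dental            t̪ʰ       t̪ʼ     
alveolar          tʰ        tʼ      
retroflex         ʈʰ        ʈʼ      
palatal           cʰ        cʼ      
velar             kʰ        kʼ      
uvular            —         qʼ      
The uvular row has no aspirated member, so the gap is the aspirated uvular stop /qʰ/.

/qʰ/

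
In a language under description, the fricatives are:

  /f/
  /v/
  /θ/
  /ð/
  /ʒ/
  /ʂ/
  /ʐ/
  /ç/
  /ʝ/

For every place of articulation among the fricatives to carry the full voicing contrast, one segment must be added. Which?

labiodental: voiceless /f/, voiced /v/.
dental: voiceless /θ/, voiced /ð/.
postalveolar: voiceless —, voiced /ʒ/.
retroflex: voiceless /ʂ/, voiced /ʐ/.
palatal: voiceless /ç/, voiced /ʝ/.
The postalveolar row has no voiceless member, so the gap is the voiceless postalveolar fricative /ʃ/.

/ʃ/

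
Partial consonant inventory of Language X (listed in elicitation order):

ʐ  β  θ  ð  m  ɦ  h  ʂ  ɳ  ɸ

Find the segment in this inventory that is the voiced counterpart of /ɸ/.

/ɸ/ is a voiceless bilabial fricative.
The voiced counterpart is a voiced bilabial fricative — in this inventory, /β/.

/β/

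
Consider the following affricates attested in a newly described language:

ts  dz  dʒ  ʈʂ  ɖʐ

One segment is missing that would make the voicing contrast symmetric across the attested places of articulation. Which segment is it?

Voiceless: /ts/ (alveolar), /ʈʂ/ (retroflex).
Voiced: /dz/ (alveolar), /dʒ/ (postalveolar), /ɖʐ/ (retroflex).
The postalveolar row has no voiceless member, so the gap is the voiceless postalveolar affricate /tʃ/.

/tʃ/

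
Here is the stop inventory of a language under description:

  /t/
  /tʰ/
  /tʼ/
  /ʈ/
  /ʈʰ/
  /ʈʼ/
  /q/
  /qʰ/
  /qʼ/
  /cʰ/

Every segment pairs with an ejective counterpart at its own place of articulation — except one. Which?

/cʰ/

Alveolar: /t/ ~ /tʰ/ ~ /tʼ/
Retroflex: /ʈ/ ~ /ʈʰ/ ~ /ʈʼ/
Uvular: /q/ ~ /qʰ/ ~ /qʼ/
Palatal: only /cʰ/ (aspirated); no ejective partner.
So /cʰ/ is the unpaired segment.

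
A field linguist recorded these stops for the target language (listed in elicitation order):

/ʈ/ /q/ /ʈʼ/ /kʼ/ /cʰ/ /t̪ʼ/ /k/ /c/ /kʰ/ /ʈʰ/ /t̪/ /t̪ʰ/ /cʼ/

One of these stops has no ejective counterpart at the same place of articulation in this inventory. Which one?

/q/

Dental: /t̪/ ~ /t̪ʰ/ ~ /t̪ʼ/
Retroflex: /ʈ/ ~ /ʈʰ/ ~ /ʈʼ/
Palatal: /c/ ~ /cʰ/ ~ /cʼ/
Velar: /k/ ~ /kʰ/ ~ /kʼ/
Uvular: only /q/ (plain); no ejective partner.
So /q/ is the unpaired segment.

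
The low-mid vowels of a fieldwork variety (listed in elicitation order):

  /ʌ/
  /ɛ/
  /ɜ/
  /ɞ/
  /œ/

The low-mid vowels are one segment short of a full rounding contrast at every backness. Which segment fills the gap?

/ɔ/

front: unrounded /ɛ/, rounded /œ/.
central: unrounded /ɜ/, rounded /ɞ/.
back: unrounded /ʌ/, rounded —.
The back row has no rounded member, so the gap is the back rounded vowel /ɔ/.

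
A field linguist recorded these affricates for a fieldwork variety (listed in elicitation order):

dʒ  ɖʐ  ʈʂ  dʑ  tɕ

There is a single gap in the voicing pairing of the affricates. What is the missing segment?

/tʃ/

postalveolar: voiceless —, voiced /dʒ/.
retroflex: voiceless /ʈʂ/, voiced /ɖʐ/.
alveolo-palatal: voiceless /tɕ/, voiced /dʑ/.
The postalveolar row has no voiceless member, so the gap is the voiceless postalveolar affricate /tʃ/.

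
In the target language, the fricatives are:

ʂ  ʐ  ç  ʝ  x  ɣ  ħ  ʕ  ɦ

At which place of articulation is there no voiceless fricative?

glottal

retroflex: voiceless /ʂ/, voiced /ʐ/.
palatal: voiceless /ç/, voiced /ʝ/.
velar: voiceless /x/, voiced /ɣ/.
pharyngeal: voiceless /ħ/, voiced /ʕ/.
glottal: voiceless —, voiced /ɦ/.
Every place of articulation has a voiceless member except glottal, where /h/ would be expected.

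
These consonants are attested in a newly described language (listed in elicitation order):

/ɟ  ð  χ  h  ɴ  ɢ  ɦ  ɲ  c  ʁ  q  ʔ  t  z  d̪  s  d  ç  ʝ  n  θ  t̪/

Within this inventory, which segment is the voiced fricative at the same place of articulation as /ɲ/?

/ɲ/ is a palatal nasal.
The voiced fricative at the same place is a voiced palatal fricative — in this inventory, /ʝ/.

/ʝ/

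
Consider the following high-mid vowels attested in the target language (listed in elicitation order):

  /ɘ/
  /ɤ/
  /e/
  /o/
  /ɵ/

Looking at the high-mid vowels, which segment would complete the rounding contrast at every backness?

backness          unrounded  rounded 
front             e         —       
central           ɘ         ɵ       
back              ɤ         o       
The front row has no rounded member, so the gap is the front rounded vowel /ø/.

/ø/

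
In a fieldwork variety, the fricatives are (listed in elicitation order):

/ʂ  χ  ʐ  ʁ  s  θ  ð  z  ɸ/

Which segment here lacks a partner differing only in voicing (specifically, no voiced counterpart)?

Dental: /θ/ ~ /ð/
Alveolar: /s/ ~ /z/
Retroflex: /ʂ/ ~ /ʐ/
Uvular: /χ/ ~ /ʁ/
Bilabial: only /ɸ/ (voiceless); no voiced partner.
So /ɸ/ is the unpaired segment.

/ɸ/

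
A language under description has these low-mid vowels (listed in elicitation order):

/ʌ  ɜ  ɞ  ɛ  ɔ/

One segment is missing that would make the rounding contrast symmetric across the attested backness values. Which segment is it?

front: unrounded /ɛ/, rounded —.
central: unrounded /ɜ/, rounded /ɞ/.
back: unrounded /ʌ/, rounded /ɔ/.
The front row has no rounded member, so the gap is the front rounded vowel /œ/.

/œ/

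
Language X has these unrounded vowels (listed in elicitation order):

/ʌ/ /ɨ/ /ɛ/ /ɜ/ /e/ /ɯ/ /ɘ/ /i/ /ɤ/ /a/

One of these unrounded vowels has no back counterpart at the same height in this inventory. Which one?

/a/

High: /i/ ~ /ɨ/ ~ /ɯ/
High-mid: /e/ ~ /ɘ/ ~ /ɤ/
Low-mid: /ɛ/ ~ /ɜ/ ~ /ʌ/
Low: only /a/ (front); no back partner.
So /a/ is the unpaired segment.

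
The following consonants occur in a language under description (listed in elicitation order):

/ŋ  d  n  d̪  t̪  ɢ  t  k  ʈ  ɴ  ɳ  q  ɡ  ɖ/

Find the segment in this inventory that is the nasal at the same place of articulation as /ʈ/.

/ʈ/ is a voiceless retroflex stop.
The nasal at the same place is a retroflex nasal — in this inventory, /ɳ/.

/ɳ/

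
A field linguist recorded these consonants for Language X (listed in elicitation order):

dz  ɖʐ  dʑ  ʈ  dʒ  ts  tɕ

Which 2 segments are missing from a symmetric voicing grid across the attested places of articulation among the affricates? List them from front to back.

alveolar: voiceless /ts/, voiced /dz/.
postalveolar: voiceless —, voiced /dʒ/.
retroflex: voiceless —, voiced /ɖʐ/.
alveolo-palatal: voiceless /tɕ/, voiced /dʑ/.
Gaps, from front to back: postalveolar lacks voiceless (/tʃ/); retroflex lacks voiceless (/ʈʂ/).

/tʃ/, /ʈʂ/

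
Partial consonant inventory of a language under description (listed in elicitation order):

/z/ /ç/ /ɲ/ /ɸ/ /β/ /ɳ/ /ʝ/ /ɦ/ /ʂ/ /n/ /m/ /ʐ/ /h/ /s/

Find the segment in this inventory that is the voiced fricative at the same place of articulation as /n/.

/z/

/n/ is an alveolar nasal.
The voiced fricative at the same place is a voiced alveolar fricative — in this inventory, /z/.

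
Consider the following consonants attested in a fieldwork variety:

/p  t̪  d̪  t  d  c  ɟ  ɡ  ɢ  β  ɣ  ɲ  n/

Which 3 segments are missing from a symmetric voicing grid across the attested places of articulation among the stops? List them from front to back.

Voiceless: /p/ (bilabial), /t̪/ (dental), /t/ (alveolar), /c/ (palatal).
Voiced: /d̪/ (dental), /d/ (alveolar), /ɟ/ (palatal), /ɡ/ (velar), /ɢ/ (uvular).
Gaps, from front to back: bilabial lacks voiced (/b/); velar lacks voiceless (/k/); uvular lacks voiceless (/q/).

/b/, /k/, /q/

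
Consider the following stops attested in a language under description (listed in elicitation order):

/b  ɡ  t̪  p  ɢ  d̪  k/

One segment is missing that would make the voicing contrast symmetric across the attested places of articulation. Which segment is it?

Voiceless: /p/ (bilabial), /t̪/ (dental), /k/ (velar).
Voiced: /b/ (bilabial), /d̪/ (dental), /ɡ/ (velar), /ɢ/ (uvular).
The uvular row has no voiceless member, so the gap is the voiceless uvular stop /q/.

/q/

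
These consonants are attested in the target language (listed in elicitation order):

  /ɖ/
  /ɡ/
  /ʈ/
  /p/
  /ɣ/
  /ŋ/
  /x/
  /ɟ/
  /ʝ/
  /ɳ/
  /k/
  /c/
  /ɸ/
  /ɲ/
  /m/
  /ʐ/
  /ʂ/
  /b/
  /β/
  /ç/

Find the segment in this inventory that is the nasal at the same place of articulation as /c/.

/ɲ/

/c/ is a voiceless palatal stop.
The nasal at the same place is a palatal nasal — in this inventory, /ɲ/.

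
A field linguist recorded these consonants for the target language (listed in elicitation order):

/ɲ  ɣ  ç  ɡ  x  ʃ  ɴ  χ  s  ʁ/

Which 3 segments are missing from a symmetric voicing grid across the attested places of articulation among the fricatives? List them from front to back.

/z/, /ʒ/, /ʝ/

alveolar: voiceless /s/, voiced —.
postalveolar: voiceless /ʃ/, voiced —.
palatal: voiceless /ç/, voiced —.
velar: voiceless /x/, voiced /ɣ/.
uvular: voiceless /χ/, voiced /ʁ/.
Gaps, from front to back: alveolar lacks voiced (/z/); postalveolar lacks voiced (/ʒ/); palatal lacks voiced (/ʝ/).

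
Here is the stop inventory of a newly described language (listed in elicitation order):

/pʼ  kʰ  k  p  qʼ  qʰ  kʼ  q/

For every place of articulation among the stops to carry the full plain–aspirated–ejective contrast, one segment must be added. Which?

place of articulation  plain     aspirated  ejective
bilabial          p         —         pʼ      
velar             k         kʰ        kʼ      
uvular            q         qʰ        qʼ      
The bilabial row has no aspirated member, so the gap is the aspirated bilabial stop /pʰ/.

/pʰ/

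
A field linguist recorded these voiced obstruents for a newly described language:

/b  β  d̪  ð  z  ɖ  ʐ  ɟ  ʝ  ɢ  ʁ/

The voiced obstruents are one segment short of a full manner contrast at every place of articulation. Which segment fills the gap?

/d/

place of articulation  stop      fricative
bilabial          b         β       
dental            d̪        ð       
alveolar          —         z       
retroflex         ɖ         ʐ       
palatal           ɟ         ʝ       
uvular            ɢ         ʁ       
The alveolar row has no stop member, so the gap is the alveolar stop /d/.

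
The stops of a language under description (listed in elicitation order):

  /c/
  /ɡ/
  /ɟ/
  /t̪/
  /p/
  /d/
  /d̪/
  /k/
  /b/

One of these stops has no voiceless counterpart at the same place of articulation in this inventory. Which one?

Bilabial: /p/ ~ /b/
Dental: /t̪/ ~ /d̪/
Palatal: /c/ ~ /ɟ/
Velar: /k/ ~ /ɡ/
Alveolar: only /d/ (voiced); no voiceless partner.
So /d/ is the unpaired segment.

/d/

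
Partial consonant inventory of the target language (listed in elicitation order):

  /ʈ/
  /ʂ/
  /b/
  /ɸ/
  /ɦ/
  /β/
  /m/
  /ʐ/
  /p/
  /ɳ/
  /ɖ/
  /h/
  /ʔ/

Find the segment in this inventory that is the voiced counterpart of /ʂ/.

/ʂ/ is a voiceless retroflex fricative.
The voiced counterpart is a voiced retroflex fricative — in this inventory, /ʐ/.

/ʐ/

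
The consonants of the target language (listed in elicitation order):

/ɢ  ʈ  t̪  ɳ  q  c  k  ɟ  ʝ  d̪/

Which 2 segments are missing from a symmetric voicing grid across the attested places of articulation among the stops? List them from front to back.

dental: voiceless /t̪/, voiced /d̪/.
retroflex: voiceless /ʈ/, voiced —.
palatal: voiceless /c/, voiced /ɟ/.
velar: voiceless /k/, voiced —.
uvular: voiceless /q/, voiced /ɢ/.
Gaps, from front to back: retroflex lacks voiced (/ɖ/); velar lacks voiced (/ɡ/).

/ɖ/, /ɡ/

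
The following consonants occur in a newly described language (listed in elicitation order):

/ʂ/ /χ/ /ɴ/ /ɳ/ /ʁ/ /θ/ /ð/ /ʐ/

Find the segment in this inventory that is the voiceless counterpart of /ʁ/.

/ʁ/ is a voiced uvular fricative.
The voiceless counterpart is a voiceless uvular fricative — in this inventory, /χ/.

/χ/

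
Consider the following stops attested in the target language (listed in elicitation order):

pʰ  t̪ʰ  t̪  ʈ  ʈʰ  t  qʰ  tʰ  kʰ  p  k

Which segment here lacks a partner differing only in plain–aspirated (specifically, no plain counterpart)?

/qʰ/

Bilabial: /p/ ~ /pʰ/
Dental: /t̪/ ~ /t̪ʰ/
Alveolar: /t/ ~ /tʰ/
Retroflex: /ʈ/ ~ /ʈʰ/
Velar: /k/ ~ /kʰ/
Uvular: only /qʰ/ (aspirated); no plain partner.
So /qʰ/ is the unpaired segment.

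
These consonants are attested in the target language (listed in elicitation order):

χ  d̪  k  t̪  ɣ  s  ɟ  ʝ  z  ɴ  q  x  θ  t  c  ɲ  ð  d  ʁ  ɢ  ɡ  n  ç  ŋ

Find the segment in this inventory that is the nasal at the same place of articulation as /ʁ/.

/ɴ/

/ʁ/ is a voiced uvular fricative.
The nasal at the same place is an uvular nasal — in this inventory, /ɴ/.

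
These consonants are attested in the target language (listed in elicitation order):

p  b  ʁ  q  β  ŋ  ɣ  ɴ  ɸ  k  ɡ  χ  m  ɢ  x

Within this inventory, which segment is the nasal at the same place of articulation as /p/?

/p/ is a voiceless bilabial stop.
The nasal at the same place is a bilabial nasal — in this inventory, /m/.

/m/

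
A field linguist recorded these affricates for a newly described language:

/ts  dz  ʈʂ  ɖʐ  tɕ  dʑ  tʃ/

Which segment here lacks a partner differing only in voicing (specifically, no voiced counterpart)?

/tʃ/

Alveolar: /ts/ ~ /dz/
Retroflex: /ʈʂ/ ~ /ɖʐ/
Alveolo-palatal: /tɕ/ ~ /dʑ/
Postalveolar: only /tʃ/ (voiceless); no voiced partner.
So /tʃ/ is the unpaired segment.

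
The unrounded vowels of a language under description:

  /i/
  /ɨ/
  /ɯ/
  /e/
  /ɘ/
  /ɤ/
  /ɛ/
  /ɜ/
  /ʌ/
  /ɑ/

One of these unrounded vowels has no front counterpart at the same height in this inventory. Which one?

/ɑ/

High: /i/ ~ /ɨ/ ~ /ɯ/
High-mid: /e/ ~ /ɘ/ ~ /ɤ/
Low-mid: /ɛ/ ~ /ɜ/ ~ /ʌ/
Low: only /ɑ/ (back); no front partner.
So /ɑ/ is the unpaired segment.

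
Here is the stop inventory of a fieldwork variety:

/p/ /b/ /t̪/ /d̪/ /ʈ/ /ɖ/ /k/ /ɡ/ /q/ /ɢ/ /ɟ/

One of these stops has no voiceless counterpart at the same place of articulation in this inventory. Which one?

/ɟ/

Bilabial: /p/ ~ /b/
Dental: /t̪/ ~ /d̪/
Retroflex: /ʈ/ ~ /ɖ/
Velar: /k/ ~ /ɡ/
Uvular: /q/ ~ /ɢ/
Palatal: only /ɟ/ (voiced); no voiceless partner.
So /ɟ/ is the unpaired segment.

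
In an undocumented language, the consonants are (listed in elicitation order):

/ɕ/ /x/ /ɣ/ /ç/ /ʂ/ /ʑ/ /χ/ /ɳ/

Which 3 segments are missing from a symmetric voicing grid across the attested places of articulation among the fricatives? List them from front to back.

/ʐ/, /ʝ/, /ʁ/

retroflex: voiceless /ʂ/, voiced —.
alveolo-palatal: voiceless /ɕ/, voiced /ʑ/.
palatal: voiceless /ç/, voiced —.
velar: voiceless /x/, voiced /ɣ/.
uvular: voiceless /χ/, voiced —.
Gaps, from front to back: retroflex lacks voiced (/ʐ/); palatal lacks voiced (/ʝ/); uvular lacks voiced (/ʁ/).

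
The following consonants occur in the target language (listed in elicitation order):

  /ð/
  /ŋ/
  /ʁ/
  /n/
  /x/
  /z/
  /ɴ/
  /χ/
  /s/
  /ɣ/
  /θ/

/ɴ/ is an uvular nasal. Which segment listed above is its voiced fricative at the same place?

/ʁ/

The voiced fricative at the same place is a voiced uvular fricative — in this inventory, /ʁ/.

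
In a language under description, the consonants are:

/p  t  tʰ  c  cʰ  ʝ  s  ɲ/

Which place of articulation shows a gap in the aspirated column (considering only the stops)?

Plain: /p/ (bilabial), /t/ (alveolar), /c/ (palatal).
Aspirated: /tʰ/ (alveolar), /cʰ/ (palatal).
Every place of articulation has an aspirated member except bilabial, where /pʰ/ would be expected.

bilabial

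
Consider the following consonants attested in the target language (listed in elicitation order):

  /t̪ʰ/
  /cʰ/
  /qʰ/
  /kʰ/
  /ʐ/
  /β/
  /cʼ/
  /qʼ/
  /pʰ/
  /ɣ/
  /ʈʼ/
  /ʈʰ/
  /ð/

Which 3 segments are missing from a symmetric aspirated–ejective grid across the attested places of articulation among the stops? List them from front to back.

Aspirated: /pʰ/ (bilabial), /t̪ʰ/ (dental), /ʈʰ/ (retroflex), /cʰ/ (palatal), /kʰ/ (velar), /qʰ/ (uvular).
Ejective: /ʈʼ/ (retroflex), /cʼ/ (palatal), /qʼ/ (uvular).
Gaps, from front to back: bilabial lacks ejective (/pʼ/); dental lacks ejective (/t̪ʼ/); velar lacks ejective (/kʼ/).

/pʼ/, /t̪ʼ/, /kʼ/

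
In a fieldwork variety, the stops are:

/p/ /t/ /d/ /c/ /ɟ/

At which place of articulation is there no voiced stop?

Voiceless: /p/ (bilabial), /t/ (alveolar), /c/ (palatal).
Voiced: /d/ (alveolar), /ɟ/ (palatal).
Every place of articulation has a voiced member except bilabial, where /b/ would be expected.

bilabial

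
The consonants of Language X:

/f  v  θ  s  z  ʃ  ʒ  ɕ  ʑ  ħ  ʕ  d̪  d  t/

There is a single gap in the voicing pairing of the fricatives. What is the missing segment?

/ð/

labiodental: voiceless /f/, voiced /v/.
dental: voiceless /θ/, voiced —.
alveolar: voiceless /s/, voiced /z/.
postalveolar: voiceless /ʃ/, voiced /ʒ/.
alveolo-palatal: voiceless /ɕ/, voiced /ʑ/.
pharyngeal: voiceless /ħ/, voiced /ʕ/.
The dental row has no voiced member, so the gap is the voiced dental fricative /ð/.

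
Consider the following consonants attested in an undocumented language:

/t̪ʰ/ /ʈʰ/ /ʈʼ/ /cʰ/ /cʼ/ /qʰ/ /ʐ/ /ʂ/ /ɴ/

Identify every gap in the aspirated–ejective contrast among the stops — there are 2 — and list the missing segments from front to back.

/t̪ʼ/, /qʼ/

place of articulation  aspirated  ejective
dental            t̪ʰ       —       
retroflex         ʈʰ        ʈʼ      
palatal           cʰ        cʼ      
uvular            qʰ        —       
Gaps, from front to back: dental lacks ejective (/t̪ʼ/); uvular lacks ejective (/qʼ/).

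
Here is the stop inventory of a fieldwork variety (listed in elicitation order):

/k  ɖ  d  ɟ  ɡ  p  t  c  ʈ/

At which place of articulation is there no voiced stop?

bilabial: voiceless /p/, voiced —.
alveolar: voiceless /t/, voiced /d/.
retroflex: voiceless /ʈ/, voiced /ɖ/.
palatal: voiceless /c/, voiced /ɟ/.
velar: voiceless /k/, voiced /ɡ/.
Every place of articulation has a voiced member except bilabial, where /b/ would be expected.

bilabial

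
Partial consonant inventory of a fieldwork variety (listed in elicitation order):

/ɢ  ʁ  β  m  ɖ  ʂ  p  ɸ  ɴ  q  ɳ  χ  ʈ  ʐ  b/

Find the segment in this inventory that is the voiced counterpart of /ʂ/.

/ʂ/ is a voiceless retroflex fricative.
The voiced counterpart is a voiced retroflex fricative — in this inventory, /ʐ/.

/ʐ/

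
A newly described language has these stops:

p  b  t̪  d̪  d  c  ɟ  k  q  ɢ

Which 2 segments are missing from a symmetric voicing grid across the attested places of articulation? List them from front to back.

/t/, /ɡ/

place of articulation  voiceless  voiced  
bilabial          p         b       
dental            t̪        d̪      
alveolar          —         d       
palatal           c         ɟ       
velar             k         —       
uvular            q         ɢ       
Gaps, from front to back: alveolar lacks voiceless (/t/); velar lacks voiced (/ɡ/).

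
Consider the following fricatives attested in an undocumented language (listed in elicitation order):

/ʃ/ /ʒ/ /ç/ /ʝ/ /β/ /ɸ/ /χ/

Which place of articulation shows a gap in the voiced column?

bilabial: voiceless /ɸ/, voiced /β/.
postalveolar: voiceless /ʃ/, voiced /ʒ/.
palatal: voiceless /ç/, voiced /ʝ/.
uvular: voiceless /χ/, voiced —.
Every place of articulation has a voiced member except uvular, where /ʁ/ would be expected.

uvular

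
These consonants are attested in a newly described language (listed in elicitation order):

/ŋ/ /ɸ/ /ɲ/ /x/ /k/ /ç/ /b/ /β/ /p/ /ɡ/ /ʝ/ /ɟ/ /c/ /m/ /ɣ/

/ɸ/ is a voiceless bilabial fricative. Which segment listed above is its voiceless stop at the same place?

/p/

The voiceless stop at the same place is a voiceless bilabial stop — in this inventory, /p/.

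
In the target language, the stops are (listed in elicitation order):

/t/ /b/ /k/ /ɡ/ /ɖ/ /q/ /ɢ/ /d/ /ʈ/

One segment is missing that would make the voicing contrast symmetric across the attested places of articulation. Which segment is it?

/p/

bilabial: voiceless —, voiced /b/.
alveolar: voiceless /t/, voiced /d/.
retroflex: voiceless /ʈ/, voiced /ɖ/.
velar: voiceless /k/, voiced /ɡ/.
uvular: voiceless /q/, voiced /ɢ/.
The bilabial row has no voiceless member, so the gap is the voiceless bilabial stop /p/.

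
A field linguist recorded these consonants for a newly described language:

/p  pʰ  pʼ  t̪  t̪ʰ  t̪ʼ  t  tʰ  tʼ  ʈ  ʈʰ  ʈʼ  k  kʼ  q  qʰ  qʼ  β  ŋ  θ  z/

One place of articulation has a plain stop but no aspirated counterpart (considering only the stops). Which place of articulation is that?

Plain: /p/ (bilabial), /t̪/ (dental), /t/ (alveolar), /ʈ/ (retroflex), /k/ (velar), /q/ (uvular).
Aspirated: /pʰ/ (bilabial), /t̪ʰ/ (dental), /tʰ/ (alveolar), /ʈʰ/ (retroflex), /qʰ/ (uvular).
Ejective: /pʼ/ (bilabial), /t̪ʼ/ (dental), /tʼ/ (alveolar), /ʈʼ/ (retroflex), /kʼ/ (velar), /qʼ/ (uvular).
Every place of articulation has an aspirated member except velar, where /kʰ/ would be expected.

velar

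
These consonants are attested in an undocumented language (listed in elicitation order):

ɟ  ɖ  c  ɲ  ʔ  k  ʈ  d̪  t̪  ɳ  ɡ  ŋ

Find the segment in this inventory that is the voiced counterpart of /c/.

/c/ is a voiceless palatal stop.
The voiced counterpart is a voiced palatal stop — in this inventory, /ɟ/.

/ɟ/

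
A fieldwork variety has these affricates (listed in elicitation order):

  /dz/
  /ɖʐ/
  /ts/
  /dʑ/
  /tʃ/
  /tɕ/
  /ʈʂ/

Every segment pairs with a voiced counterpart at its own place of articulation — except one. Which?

/tʃ/

Alveolar: /ts/ ~ /dz/
Retroflex: /ʈʂ/ ~ /ɖʐ/
Alveolo-palatal: /tɕ/ ~ /dʑ/
Postalveolar: only /tʃ/ (voiceless); no voiced partner.
So /tʃ/ is the unpaired segment.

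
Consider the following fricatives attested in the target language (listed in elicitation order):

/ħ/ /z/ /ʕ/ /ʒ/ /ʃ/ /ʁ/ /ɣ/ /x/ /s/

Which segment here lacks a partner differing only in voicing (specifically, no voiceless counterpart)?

/ʁ/

Alveolar: /s/ ~ /z/
Postalveolar: /ʃ/ ~ /ʒ/
Velar: /x/ ~ /ɣ/
Pharyngeal: /ħ/ ~ /ʕ/
Uvular: only /ʁ/ (voiced); no voiceless partner.
So /ʁ/ is the unpaired segment.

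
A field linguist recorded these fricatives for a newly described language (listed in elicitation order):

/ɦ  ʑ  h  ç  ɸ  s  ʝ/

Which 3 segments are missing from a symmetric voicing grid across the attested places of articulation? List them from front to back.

place of articulation  voiceless  voiced  
bilabial          ɸ         —       
alveolar          s         —       
alveolo-palatal   —         ʑ       
palatal           ç         ʝ       
glottal           h         ɦ       
Gaps, from front to back: bilabial lacks voiced (/β/); alveolar lacks voiced (/z/); alveolo-palatal lacks voiceless (/ɕ/).

/β/, /z/, /ɕ/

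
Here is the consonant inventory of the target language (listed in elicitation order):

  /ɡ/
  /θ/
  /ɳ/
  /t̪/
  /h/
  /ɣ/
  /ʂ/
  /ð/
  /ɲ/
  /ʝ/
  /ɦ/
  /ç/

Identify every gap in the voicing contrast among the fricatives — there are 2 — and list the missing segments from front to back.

dental: voiceless /θ/, voiced /ð/.
retroflex: voiceless /ʂ/, voiced —.
palatal: voiceless /ç/, voiced /ʝ/.
velar: voiceless —, voiced /ɣ/.
glottal: voiceless /h/, voiced /ɦ/.
Gaps, from front to back: retroflex lacks voiced (/ʐ/); velar lacks voiceless (/x/).

/ʐ/, /x/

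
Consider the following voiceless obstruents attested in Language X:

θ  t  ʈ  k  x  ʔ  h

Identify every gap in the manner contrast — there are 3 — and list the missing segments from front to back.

/t̪/, /s/, /ʂ/

place of articulation  stop      fricative
dental            —         θ       
alveolar          t         —       
retroflex         ʈ         —       
velar             k         x       
glottal           ʔ         h       
Gaps, from front to back: dental lacks stop (/t̪/); alveolar lacks fricative (/s/); retroflex lacks fricative (/ʂ/).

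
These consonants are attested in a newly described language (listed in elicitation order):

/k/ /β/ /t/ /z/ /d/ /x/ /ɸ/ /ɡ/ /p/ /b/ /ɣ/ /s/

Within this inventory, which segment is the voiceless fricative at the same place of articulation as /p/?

/p/ is a voiceless bilabial stop.
The voiceless fricative at the same place is a voiceless bilabial fricative — in this inventory, /ɸ/.

/ɸ/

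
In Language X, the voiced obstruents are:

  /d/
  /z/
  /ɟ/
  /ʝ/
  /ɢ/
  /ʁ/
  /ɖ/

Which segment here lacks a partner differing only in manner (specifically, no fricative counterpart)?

Alveolar: /d/ ~ /z/
Palatal: /ɟ/ ~ /ʝ/
Uvular: /ɢ/ ~ /ʁ/
Retroflex: only /ɖ/ (stop); no fricative partner.
So /ɖ/ is the unpaired segment.

/ɖ/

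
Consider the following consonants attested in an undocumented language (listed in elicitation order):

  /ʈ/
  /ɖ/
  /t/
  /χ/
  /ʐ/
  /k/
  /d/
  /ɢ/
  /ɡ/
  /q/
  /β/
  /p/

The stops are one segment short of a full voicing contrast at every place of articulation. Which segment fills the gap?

/b/

place of articulation  voiceless  voiced  
bilabial          p         —       
alveolar          t         d       
retroflex         ʈ         ɖ       
velar             k         ɡ       
uvular            q         ɢ       
The bilabial row has no voiced member, so the gap is the voiced bilabial stop /b/.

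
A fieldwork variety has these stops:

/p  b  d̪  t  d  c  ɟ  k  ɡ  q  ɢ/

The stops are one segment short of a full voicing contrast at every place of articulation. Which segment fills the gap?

bilabial: voiceless /p/, voiced /b/.
dental: voiceless —, voiced /d̪/.
alveolar: voiceless /t/, voiced /d/.
palatal: voiceless /c/, voiced /ɟ/.
velar: voiceless /k/, voiced /ɡ/.
uvular: voiceless /q/, voiced /ɢ/.
The dental row has no voiceless member, so the gap is the voiceless dental stop /t̪/.

/t̪/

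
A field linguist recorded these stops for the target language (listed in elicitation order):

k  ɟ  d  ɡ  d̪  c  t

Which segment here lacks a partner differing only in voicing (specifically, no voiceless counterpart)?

Alveolar: /t/ ~ /d/
Palatal: /c/ ~ /ɟ/
Velar: /k/ ~ /ɡ/
Dental: only /d̪/ (voiced); no voiceless partner.
So /d̪/ is the unpaired segment.

/d̪/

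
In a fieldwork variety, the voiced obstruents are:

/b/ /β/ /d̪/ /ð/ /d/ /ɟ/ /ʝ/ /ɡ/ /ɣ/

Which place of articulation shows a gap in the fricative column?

alveolar

place of articulation  stop      fricative
bilabial          b         β       
dental            d̪        ð       
alveolar          d         —       
palatal           ɟ         ʝ       
velar             ɡ         ɣ       
Every place of articulation has a fricative member except alveolar, where /z/ would be expected.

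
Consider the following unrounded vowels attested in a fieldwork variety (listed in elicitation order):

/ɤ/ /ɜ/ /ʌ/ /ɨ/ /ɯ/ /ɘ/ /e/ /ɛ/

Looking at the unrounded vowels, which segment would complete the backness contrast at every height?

/i/

high: front —, central /ɨ/, back /ɯ/.
high-mid: front /e/, central /ɘ/, back /ɤ/.
low-mid: front /ɛ/, central /ɜ/, back /ʌ/.
The high row has no front member, so the gap is the high front unrounded vowel /i/.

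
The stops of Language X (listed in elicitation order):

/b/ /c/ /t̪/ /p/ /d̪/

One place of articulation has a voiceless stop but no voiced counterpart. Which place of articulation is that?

Voiceless: /p/ (bilabial), /t̪/ (dental), /c/ (palatal).
Voiced: /b/ (bilabial), /d̪/ (dental).
Every place of articulation has a voiced member except palatal, where /ɟ/ would be expected.

palatal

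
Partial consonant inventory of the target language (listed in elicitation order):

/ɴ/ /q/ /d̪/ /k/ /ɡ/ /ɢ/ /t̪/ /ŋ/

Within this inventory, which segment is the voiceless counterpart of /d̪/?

/d̪/ is a voiced dental stop.
The voiceless counterpart is a voiceless dental stop — in this inventory, /t̪/.

/t̪/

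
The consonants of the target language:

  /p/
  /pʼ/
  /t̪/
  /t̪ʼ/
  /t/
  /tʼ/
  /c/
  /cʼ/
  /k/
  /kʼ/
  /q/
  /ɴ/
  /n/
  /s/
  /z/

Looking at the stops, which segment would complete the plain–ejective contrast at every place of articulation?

Plain: /p/ (bilabial), /t̪/ (dental), /t/ (alveolar), /c/ (palatal), /k/ (velar), /q/ (uvular).
Ejective: /pʼ/ (bilabial), /t̪ʼ/ (dental), /tʼ/ (alveolar), /cʼ/ (palatal), /kʼ/ (velar).
The uvular row has no ejective member, so the gap is the ejective uvular stop /qʼ/.

/qʼ/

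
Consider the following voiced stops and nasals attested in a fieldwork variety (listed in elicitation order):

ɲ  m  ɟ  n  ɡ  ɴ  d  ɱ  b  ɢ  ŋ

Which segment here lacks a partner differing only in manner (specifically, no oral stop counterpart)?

/ɱ/

Bilabial: /b/ ~ /m/
Alveolar: /d/ ~ /n/
Palatal: /ɟ/ ~ /ɲ/
Velar: /ɡ/ ~ /ŋ/
Uvular: /ɢ/ ~ /ɴ/
Labiodental: only /ɱ/ (nasal); no oral stop partner.
So /ɱ/ is the unpaired segment.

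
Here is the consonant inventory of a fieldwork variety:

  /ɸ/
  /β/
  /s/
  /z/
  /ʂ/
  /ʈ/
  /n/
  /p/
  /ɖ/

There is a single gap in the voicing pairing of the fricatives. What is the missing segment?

/ʐ/

place of articulation  voiceless  voiced  
bilabial          ɸ         β       
alveolar          s         z       
retroflex         ʂ         —       
The retroflex row has no voiced member, so the gap is the voiced retroflex fricative /ʐ/.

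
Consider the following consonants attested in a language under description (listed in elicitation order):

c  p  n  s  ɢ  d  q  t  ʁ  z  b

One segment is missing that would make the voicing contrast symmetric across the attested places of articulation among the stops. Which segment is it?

/ɟ/

bilabial: voiceless /p/, voiced /b/.
alveolar: voiceless /t/, voiced /d/.
palatal: voiceless /c/, voiced —.
uvular: voiceless /q/, voiced /ɢ/.
The palatal row has no voiced member, so the gap is the voiced palatal stop /ɟ/.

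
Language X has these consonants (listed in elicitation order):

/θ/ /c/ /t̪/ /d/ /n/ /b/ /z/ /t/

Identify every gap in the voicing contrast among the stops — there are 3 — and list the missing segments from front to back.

place of articulation  voiceless  voiced  
bilabial          —         b       
dental            t̪        —       
alveolar          t         d       
palatal           c         —       
Gaps, from front to back: bilabial lacks voiceless (/p/); dental lacks voiced (/d̪/); palatal lacks voiced (/ɟ/).

/p/, /d̪/, /ɟ/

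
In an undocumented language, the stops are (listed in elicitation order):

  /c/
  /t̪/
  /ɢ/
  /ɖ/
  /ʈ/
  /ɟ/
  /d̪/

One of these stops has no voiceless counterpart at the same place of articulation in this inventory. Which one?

Dental: /t̪/ ~ /d̪/
Retroflex: /ʈ/ ~ /ɖ/
Palatal: /c/ ~ /ɟ/
Uvular: only /ɢ/ (voiced); no voiceless partner.
So /ɢ/ is the unpaired segment.

/ɢ/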